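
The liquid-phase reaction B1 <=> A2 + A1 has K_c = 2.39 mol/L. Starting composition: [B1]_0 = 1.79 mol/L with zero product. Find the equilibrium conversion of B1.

X = 0.667

Let X = conversion of B1; extent ξ = 1.79·X mol/L.
Concentrations: [B1] = 1.79 − 1.79X; [A2] = 1.79X; [A1] = 1.79X.
K_c = [A2] [A1] / ([B1]).
Equating to 2.39 mol/L: the physical root is X = 0.667.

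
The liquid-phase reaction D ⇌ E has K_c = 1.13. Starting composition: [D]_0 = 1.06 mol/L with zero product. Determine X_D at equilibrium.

Let X = conversion of D; extent ξ = 1.06·X mol/L.
Concentrations: [D] = 1.06 − 1.06X; [E] = 1.06X.
K_c = [E] / ([D]).
Equating to 1.13: the physical root is X = 0.531.

X = 0.531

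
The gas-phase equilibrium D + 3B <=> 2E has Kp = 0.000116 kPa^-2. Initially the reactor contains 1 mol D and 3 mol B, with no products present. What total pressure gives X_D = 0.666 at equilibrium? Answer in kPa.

P = 569 kPa

Basis: 1 mol D initially; let X = conversion of D. Extent ξ = X.
Mole table: n_D = 1 − X; n_B = 3 − 3X; n_E = 2X.
Summing: n_T = 4 − 2X.
Kp = p_E^2 / (p_D p_B^3) with p_i = (n_i/n_T)·P.
At X = 0.666: the mole-fraction product g(X) = Π y_i^ν_i = 37.59. Since Kp = g(X)·P^{-2}, P = (g/Kp)^(1/2) = (37.59/0.000116)^(1/2) = 569 kPa.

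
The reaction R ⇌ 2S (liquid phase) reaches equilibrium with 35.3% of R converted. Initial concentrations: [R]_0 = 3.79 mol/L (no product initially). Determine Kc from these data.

Let X = conversion of R.
Concentrations: [R] = 3.79 − 3.79X; [S] = 7.58X.
At X = 0.353: [R] = 2.45, [S] = 2.68.
Kc = [S]^2 / ([R]) = 2.92 mol/L.

Kc = 2.92 mol/L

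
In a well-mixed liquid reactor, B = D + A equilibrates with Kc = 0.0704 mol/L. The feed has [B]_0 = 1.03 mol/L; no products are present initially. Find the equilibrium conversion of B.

Let X = conversion of B; extent ξ = 1.03·X mol/L.
Concentrations: [B] = 1.03 − 1.03X; [D] = 1.03X; [A] = 1.03X.
Kc = [D] [A] / ([B]).
Setting equal to 0.0704 and solving for X on (0,1) gives X = 0.229.

X = 0.229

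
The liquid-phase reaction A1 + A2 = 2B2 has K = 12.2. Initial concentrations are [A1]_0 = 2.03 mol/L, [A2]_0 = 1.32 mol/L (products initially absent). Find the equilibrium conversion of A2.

Let X = conversion of A2; extent ξ = 1.32·X mol/L.
Concentrations: [A1] = 2.03 − 1.32X; [A2] = 1.32 − 1.32X; [B2] = 2.64X.
K = [B2]^2 / ([A1] [A2]).
Solving K = 12.2 for X ∈ (0,1): X = 0.758.

X = 0.758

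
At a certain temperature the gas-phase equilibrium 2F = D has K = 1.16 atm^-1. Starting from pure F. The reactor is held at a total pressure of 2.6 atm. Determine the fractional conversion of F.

Let X = conversion of F (basis 1 mol F); extent of reaction ξ = 0.5X.
Moles: n_F = 1 − X; n_D = 0.5X.
n_T = Σnᵢ = 1 − 0.5X.
y_i = n_i/n_T, p_i = y_i·P. K = p_D / (p_F^2).
Substituting and setting equal to 1.16 atm^-1 gives a polynomial in X; the root in (0,1) is X = 0.723.

X = 0.723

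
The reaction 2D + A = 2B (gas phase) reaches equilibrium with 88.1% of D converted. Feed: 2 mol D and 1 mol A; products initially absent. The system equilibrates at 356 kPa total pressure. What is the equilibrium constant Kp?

Take 2 mol D as basis and let X be its fractional conversion, so ξ = X.
At extent ξ: n_D = 2 − 2X; n_A = 1 − X; n_B = 2X.
Summing: n_T = 3 − X.
At X = 0.881: n_D = 0.238, n_A = 0.119, n_B = 1.76, n_T = 2.12.
p_i = (n_i/n_T)·P. Kp = p_B^2 / (p_D^2 p_A) = 2.74 kPa^-1.

Kp = 2.74 kPa^-1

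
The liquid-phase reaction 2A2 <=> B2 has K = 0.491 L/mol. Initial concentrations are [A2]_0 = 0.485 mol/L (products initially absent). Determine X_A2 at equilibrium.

X = 0.260

Let X = conversion of A2; extent ξ = 0.485X/2 mol/L.
Concentrations: [A2] = 0.485 − 0.485X; [B2] = 0.242X.
K = [B2] / ([A2]^2).
This equals 0.491 at X = 0.260 (the root in 0 < X < 1).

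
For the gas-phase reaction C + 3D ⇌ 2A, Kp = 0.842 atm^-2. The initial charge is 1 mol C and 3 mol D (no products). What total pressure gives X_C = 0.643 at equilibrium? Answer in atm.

Let X = conversion of C (basis 1 mol C); extent of reaction ξ = X.
Mole table: n_C = 1 − X; n_D = 3 − 3X; n_A = 2X.
Total moles n_T = 4 − 2X.
Kp = p_A^2 / (p_C p_D^3) with p_i = (n_i/n_T)·P.
At X = 0.643: the mole-fraction product g(X) = Π y_i^ν_i = 27.78. Since Kp = g(X)·P^{-2}, P = (g/Kp)^(1/2) = (27.78/0.842)^(1/2) = 5.74 atm.

P = 5.74 atm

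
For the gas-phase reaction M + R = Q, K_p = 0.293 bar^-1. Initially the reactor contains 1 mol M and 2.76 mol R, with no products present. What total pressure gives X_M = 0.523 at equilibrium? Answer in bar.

Basis: 1 mol M initially; let X = conversion of M. Extent ξ = X.
At extent ξ: n_M = 1 − X; n_R = 2.76 − X; n_Q = X.
Total moles n_T = 3.76 − X.
K_p = p_Q / (p_M p_R) with p_i = (n_i/n_T)·P.
At X = 0.523: the mole-fraction product g(X) = Π y_i^ν_i = 1.587. Since K_p = g(X)·P^{-1}, P = (g/K_p)^(1/1) = (1.587/0.293)^(1/1) = 5.41 bar.

P = 5.41 bar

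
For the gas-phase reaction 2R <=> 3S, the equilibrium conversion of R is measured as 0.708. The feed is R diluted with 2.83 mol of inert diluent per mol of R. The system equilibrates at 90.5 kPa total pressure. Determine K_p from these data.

K_p = 304 kPa

Let X = conversion of R (basis 1 mol R); extent of reaction ξ = 0.5X.
Species balance: n_R = 1 − X; n_S = 1.5X; n_I = 2.83 (inert).
Total moles n_T = 3.83 + 0.5X.
At X = 0.708: n_R = 0.292, n_S = 1.06, n_T = 4.18.
p_i = (n_i/n_T)·P. K_p = p_S^3 / (p_R^2) = 304 kPa.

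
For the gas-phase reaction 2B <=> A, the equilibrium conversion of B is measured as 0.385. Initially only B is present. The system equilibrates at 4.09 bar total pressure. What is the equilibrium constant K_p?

K_p = 0.1 bar^-1

Let X = conversion of B (basis 1 mol B); extent of reaction ξ = 0.5X.
At extent ξ: n_B = 1 − X; n_A = 0.5X.
Summing: n_T = 1 − 0.5X.
At X = 0.385: n_B = 0.615, n_A = 0.193, n_T = 0.807.
p_i = (n_i/n_T)·P. K_p = p_A / (p_B^2) = 0.1 bar^-1.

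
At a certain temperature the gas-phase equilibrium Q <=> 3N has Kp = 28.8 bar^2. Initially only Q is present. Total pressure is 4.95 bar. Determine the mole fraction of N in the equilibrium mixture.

y_N = 0.704

Let X = conversion of Q (basis 1 mol Q); extent of reaction ξ = X.
At extent ξ: n_Q = 1 − X; n_N = 3X.
n_T = Σnᵢ = 1 + 2X.
With p_i = (n_i/n_T)P, Kp = p_N^3 / (p_Q).
Equating to 28.8 bar^2 and solving on 0 < X < 1: X = 0.442.
Then n_N = 1.33, n_T = 1.88, so y_N = 0.704.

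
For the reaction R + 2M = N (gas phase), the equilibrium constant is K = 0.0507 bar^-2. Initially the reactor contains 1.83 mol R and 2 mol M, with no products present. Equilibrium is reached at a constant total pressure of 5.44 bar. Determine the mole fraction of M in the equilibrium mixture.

y_M = 0.409

Take 2 mol M as basis and let X be its fractional conversion, so ξ = X.
Mole table: n_R = 1.83 − X; n_M = 2 − 2X; n_N = X.
Summing: n_T = 3.83 − 2X.
With p_i = (n_i/n_T)P, K = p_N / (p_R p_M^2).
Substituting and setting equal to 0.0507 bar^-2 gives a polynomial in X; the root in (0,1) is X = 0.367.
Then n_M = 1.27, n_T = 3.1, so y_M = 0.409.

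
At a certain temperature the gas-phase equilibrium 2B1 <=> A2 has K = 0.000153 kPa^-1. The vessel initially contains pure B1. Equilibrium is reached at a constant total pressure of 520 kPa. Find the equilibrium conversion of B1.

Basis: 1 mol B1 initially; let X = conversion of B1. Extent ξ = 0.5X.
Moles: n_B1 = 1 − X; n_A2 = 0.5X.
Summing: n_T = 1 − 0.5X.
With p_i = (n_i/n_T)P, K = p_A2 / (p_B1^2).
Equating to 0.000153 kPa^-1 and solving on 0 < X < 1: X = 0.129.

X = 0.129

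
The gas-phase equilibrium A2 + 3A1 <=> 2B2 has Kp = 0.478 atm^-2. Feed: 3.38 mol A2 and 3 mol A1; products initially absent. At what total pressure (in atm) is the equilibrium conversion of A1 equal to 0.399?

Let X = conversion of A1 (basis 3 mol A1); extent of reaction ξ = X.
At extent ξ: n_A2 = 3.38 − X; n_A1 = 3 − 3X; n_B2 = 2X.
Total moles n_T = 6.38 − 2X.
Kp = p_B2^2 / (p_A2 p_A1^3) with p_i = (n_i/n_T)·P.
At X = 0.399: the mole-fraction product g(X) = Π y_i^ν_i = 1.136. Since Kp = g(X)·P^{-2}, P = (g/Kp)^(1/2) = (1.136/0.478)^(1/2) = 1.54 atm.

P = 1.54 atm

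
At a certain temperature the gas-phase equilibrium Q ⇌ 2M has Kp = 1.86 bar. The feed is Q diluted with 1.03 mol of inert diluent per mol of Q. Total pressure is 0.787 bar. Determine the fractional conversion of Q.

X = 0.698

Let X = conversion of Q (basis 1 mol Q); extent of reaction ξ = X.
Mole table: n_Q = 1 − X; n_M = 2X; n_I = 1.03 (inert).
Total moles n_T = 2.03 + X.
With p_i = (n_i/n_T)P, Kp = p_M^2 / (p_Q).
This yields a degree-2 equation in X; solving on (0,1), X = 0.698.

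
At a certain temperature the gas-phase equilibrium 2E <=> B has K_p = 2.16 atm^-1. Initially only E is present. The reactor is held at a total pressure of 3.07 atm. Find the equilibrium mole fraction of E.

y_E = 0.320

Take 1 mol E as basis and let X be its fractional conversion, so ξ = 0.5X.
At extent ξ: n_E = 1 − X; n_B = 0.5X.
Total moles n_T = 1 − 0.5X.
y_i = n_i/n_T, p_i = y_i·P. K_p = p_B / (p_E^2).
Equating to 2.16 atm^-1 and solving on 0 < X < 1: X = 0.809.
Then n_E = 0.191, n_T = 0.595, so y_E = 0.320.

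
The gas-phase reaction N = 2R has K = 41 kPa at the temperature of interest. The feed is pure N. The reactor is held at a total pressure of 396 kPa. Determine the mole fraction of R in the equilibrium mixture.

y_R = 0.274

Basis: 1 mol N initially; let X = conversion of N. Extent ξ = X.
At extent ξ: n_N = 1 − X; n_R = 2X.
Summing: n_T = 1 + X.
y_i = n_i/n_T, p_i = y_i·P. K = p_R^2 / (p_N).
Equating to 41 kPa and solving on 0 < X < 1: X = 0.159.
Then n_R = 0.318, n_T = 1.16, so y_R = 0.274.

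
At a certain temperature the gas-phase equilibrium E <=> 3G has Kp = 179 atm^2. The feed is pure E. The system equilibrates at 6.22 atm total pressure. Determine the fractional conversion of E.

X = 0.675

Basis: 1 mol E initially; let X = conversion of E. Extent ξ = X.
At extent ξ: n_E = 1 − X; n_G = 3X.
Summing: n_T = 1 + 2X.
Mole fractions y_i = n_i/n_T; Kp = p_G^3 / (p_E) with p_i = y_i·P.
Equating to 179 atm^2 and solving on 0 < X < 1: X = 0.675.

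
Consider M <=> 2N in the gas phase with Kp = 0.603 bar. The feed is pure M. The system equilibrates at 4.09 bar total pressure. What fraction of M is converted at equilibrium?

Take 1 mol M as basis and let X be its fractional conversion, so ξ = X.
Species balance: n_M = 1 − X; n_N = 2X.
n_T = Σnᵢ = 1 + X.
y_i = n_i/n_T, p_i = y_i·P. Kp = p_N^2 / (p_M).
This yields a degree-2 equation in X; solving on (0,1), X = 0.189.

X = 0.189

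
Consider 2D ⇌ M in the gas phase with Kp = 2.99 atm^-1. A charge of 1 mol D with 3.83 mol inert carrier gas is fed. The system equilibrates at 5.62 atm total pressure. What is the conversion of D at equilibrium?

Let X = conversion of D (basis 1 mol D); extent of reaction ξ = 0.5X.
Species balance: n_D = 1 − X; n_M = 0.5X; n_I = 3.83 (inert).
Total moles n_T = 4.83 − 0.5X.
y_i = n_i/n_T, p_i = y_i·P. Kp = p_M / (p_D^2).
Setting this equal to 2.99 atm^-1 and taking the physical root (0 < X < 1) gives X = 0.695.

X = 0.695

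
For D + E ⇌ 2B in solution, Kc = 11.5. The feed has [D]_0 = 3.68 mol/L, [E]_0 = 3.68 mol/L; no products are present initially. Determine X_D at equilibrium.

Let X = conversion of D; extent ξ = 3.68·X mol/L.
Concentrations: [D] = 3.68 − 3.68X; [E] = 3.68 − 3.68X; [B] = 7.36X.
Kc = [B]^2 / ([D] [E]).
This equals 11.5 at X = 0.629 (the root in 0 < X < 1).

X = 0.629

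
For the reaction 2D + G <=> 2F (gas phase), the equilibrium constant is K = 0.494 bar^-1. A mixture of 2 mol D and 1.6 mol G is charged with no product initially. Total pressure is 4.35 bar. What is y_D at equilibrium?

y_D = 0.339

Take 2 mol D as basis and let X be its fractional conversion, so ξ = X.
At extent ξ: n_D = 2 − 2X; n_G = 1.6 − X; n_F = 2X.
n_T = Σnᵢ = 3.6 − X.
With p_i = (n_i/n_T)P, K = p_F^2 / (p_D^2 p_G).
Substituting and setting equal to 0.494 bar^-1 gives a polynomial in X; the root in (0,1) is X = 0.468.
Then n_D = 1.06, n_T = 3.13, so y_D = 0.339.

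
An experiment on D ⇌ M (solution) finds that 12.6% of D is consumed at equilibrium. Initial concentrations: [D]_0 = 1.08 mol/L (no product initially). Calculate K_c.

Let X = conversion of D.
Concentrations: [D] = 1.08 − 1.08X; [M] = 1.08X.
At X = 0.126: [D] = 0.944, [M] = 0.136.
K_c = [M] / ([D]) = 0.144.

K_c = 0.144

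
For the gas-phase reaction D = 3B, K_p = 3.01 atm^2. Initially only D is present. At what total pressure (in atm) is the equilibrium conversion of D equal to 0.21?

P = 4.38 atm

Take 1 mol D as basis and let X be its fractional conversion, so ξ = X.
Species balance: n_D = 1 − X; n_B = 3X.
Summing: n_T = 1 + 2X.
K_p = p_B^3 / (p_D) with p_i = (n_i/n_T)·P.
At X = 0.21: the mole-fraction product g(X) = Π y_i^ν_i = 0.157. Since K_p = g(X)·P^{2}, P = (K_p/g)^(1/2) = (3.01/0.157)^(1/2) = 4.38 atm.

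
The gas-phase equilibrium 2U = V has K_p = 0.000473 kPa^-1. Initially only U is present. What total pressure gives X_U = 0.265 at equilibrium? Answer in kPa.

Basis: 1 mol U initially; let X = conversion of U. Extent ξ = 0.5X.
Species balance: n_U = 1 − X; n_V = 0.5X.
Summing: n_T = 1 − 0.5X.
K_p = p_V / (p_U^2) with p_i = (n_i/n_T)·P.
At X = 0.265: the mole-fraction product g(X) = Π y_i^ν_i = 0.2128. Since K_p = g(X)·P^{-1}, P = (g/K_p)^(1/1) = (0.2128/0.000473)^(1/1) = 450 kPa.

P = 450 kPa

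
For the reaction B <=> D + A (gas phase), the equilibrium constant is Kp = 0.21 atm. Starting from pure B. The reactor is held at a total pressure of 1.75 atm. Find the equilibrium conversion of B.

X = 0.327

Take 1 mol B as basis and let X be its fractional conversion, so ξ = X.
Mole table: n_B = 1 − X; n_D = X; n_A = X.
n_T = Σnᵢ = 1 + X.
Mole fractions y_i = n_i/n_T; Kp = p_D p_A / (p_B) with p_i = y_i·P.
This yields a degree-2 equation in X; solving on (0,1), X = 0.327.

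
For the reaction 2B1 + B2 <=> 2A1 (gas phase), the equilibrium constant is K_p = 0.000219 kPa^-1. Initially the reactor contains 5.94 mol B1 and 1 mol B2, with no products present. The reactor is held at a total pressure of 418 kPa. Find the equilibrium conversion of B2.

Let X = conversion of B2 (basis 1 mol B2); extent of reaction ξ = X.
Species balance: n_B1 = 5.94 − 2X; n_B2 = 1 − X; n_A1 = 2X.
Total moles n_T = 6.94 − X.
With p_i = (n_i/n_T)P, K_p = p_A1^2 / (p_B1^2 p_B2).
Substituting and setting equal to 0.000219 kPa^-1 gives a polynomial in X; the root in (0,1) is X = 0.270.

X = 0.270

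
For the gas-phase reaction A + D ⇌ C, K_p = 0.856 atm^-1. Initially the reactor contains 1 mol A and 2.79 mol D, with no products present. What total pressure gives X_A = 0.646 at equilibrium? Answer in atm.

Take 1 mol A as basis and let X be its fractional conversion, so ξ = X.
At extent ξ: n_A = 1 − X; n_D = 2.79 − X; n_C = X.
Summing: n_T = 3.79 − X.
K_p = p_C / (p_A p_D) with p_i = (n_i/n_T)·P.
At X = 0.646: the mole-fraction product g(X) = Π y_i^ν_i = 2.676. Since K_p = g(X)·P^{-1}, P = (g/K_p)^(1/1) = (2.676/0.856)^(1/1) = 3.13 atm.

P = 3.13 atm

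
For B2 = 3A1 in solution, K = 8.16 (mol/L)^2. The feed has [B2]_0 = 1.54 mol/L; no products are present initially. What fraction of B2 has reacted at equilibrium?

Let X = conversion of B2; extent ξ = 1.54·X mol/L.
Concentrations: [B2] = 1.54 − 1.54X; [A1] = 4.62X.
K = [A1]^3 / ([B2]).
Solving K = 8.16 for X ∈ (0,1): X = 0.420.

X = 0.420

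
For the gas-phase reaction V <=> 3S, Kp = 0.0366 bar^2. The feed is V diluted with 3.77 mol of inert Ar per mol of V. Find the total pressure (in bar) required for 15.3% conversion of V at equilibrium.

P = 2.87 bar

Take 1 mol V as basis and let X be its fractional conversion, so ξ = X.
Mole table: n_V = 1 − X; n_S = 3X; n_I = 3.77 (inert).
n_T = Σnᵢ = 4.77 + 2X.
Kp = p_S^3 / (p_V) with p_i = (n_i/n_T)·P.
At X = 0.153: the mole-fraction product g(X) = Π y_i^ν_i = 0.004431. Since Kp = g(X)·P^{2}, P = (Kp/g)^(1/2) = (0.0366/0.004431)^(1/2) = 2.87 bar.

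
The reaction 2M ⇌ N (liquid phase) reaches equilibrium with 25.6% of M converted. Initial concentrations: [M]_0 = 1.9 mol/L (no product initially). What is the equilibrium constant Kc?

Kc = 0.122 L/mol

Let X = conversion of M.
Concentrations: [M] = 1.9 − 1.9X; [N] = 0.95X.
At X = 0.256: [M] = 1.41, [N] = 0.243.
Kc = [N] / ([M]^2) = 0.122 L/mol.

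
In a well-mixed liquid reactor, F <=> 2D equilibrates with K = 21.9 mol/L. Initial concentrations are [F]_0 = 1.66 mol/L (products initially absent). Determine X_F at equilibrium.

X = 0.804

Let X = conversion of F; extent ξ = 1.66·X mol/L.
Concentrations: [F] = 1.66 − 1.66X; [D] = 3.32X.
K = [D]^2 / ([F]).
This equals 21.9 at X = 0.804 (the root in 0 < X < 1).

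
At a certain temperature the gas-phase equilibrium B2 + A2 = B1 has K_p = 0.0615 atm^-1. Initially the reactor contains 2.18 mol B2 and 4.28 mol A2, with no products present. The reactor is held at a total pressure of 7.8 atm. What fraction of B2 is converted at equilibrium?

Take 2.18 mol B2 as basis and let X be its fractional conversion, so ξ = 2.18X.
At extent ξ: n_B2 = 2.18 − 2.18X; n_A2 = 4.28 − 2.18X; n_B1 = 2.18X.
Summing: n_T = 6.46 − 2.18X.
With p_i = (n_i/n_T)P, K_p = p_B1 / (p_B2 p_A2).
This yields a degree-2 equation in X; solving on (0,1), X = 0.233.

X = 0.233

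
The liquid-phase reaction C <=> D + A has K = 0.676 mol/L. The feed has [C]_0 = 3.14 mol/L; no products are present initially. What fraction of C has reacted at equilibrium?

Let X = conversion of C; extent ξ = 3.14·X mol/L.
Concentrations: [C] = 3.14 − 3.14X; [D] = 3.14X; [A] = 3.14X.
K = [D] [A] / ([C]).
Equating to 0.676 mol/L: the physical root is X = 0.369.

X = 0.369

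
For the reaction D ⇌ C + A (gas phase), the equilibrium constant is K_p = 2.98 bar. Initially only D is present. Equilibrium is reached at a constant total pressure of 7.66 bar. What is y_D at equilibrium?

Basis: 1 mol D initially; let X = conversion of D. Extent ξ = X.
Mole table: n_D = 1 − X; n_C = X; n_A = X.
Total moles n_T = 1 + X.
Mole fractions y_i = n_i/n_T; K_p = p_C p_A / (p_D) with p_i = y_i·P.
Substituting and setting equal to 2.98 bar gives a polynomial in X; the root in (0,1) is X = 0.529.
Then n_D = 0.471, n_T = 1.53, so y_D = 0.308.

y_D = 0.308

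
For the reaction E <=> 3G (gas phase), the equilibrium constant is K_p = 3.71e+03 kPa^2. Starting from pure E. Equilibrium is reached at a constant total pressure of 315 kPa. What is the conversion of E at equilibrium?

Basis: 1 mol E initially; let X = conversion of E. Extent ξ = X.
At extent ξ: n_E = 1 − X; n_G = 3X.
Summing: n_T = 1 + 2X.
With p_i = (n_i/n_T)P, K_p = p_G^3 / (p_E).
Substituting and setting equal to 3.71e+03 kPa^2 gives a polynomial in X; the root in (0,1) is X = 0.124.

X = 0.124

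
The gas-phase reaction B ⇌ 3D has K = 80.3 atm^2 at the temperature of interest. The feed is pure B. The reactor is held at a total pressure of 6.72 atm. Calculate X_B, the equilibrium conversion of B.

Let X = conversion of B (basis 1 mol B); extent of reaction ξ = X.
At extent ξ: n_B = 1 − X; n_D = 3X.
n_T = Σnᵢ = 1 + 2X.
y_i = n_i/n_T, p_i = y_i·P. K = p_D^3 / (p_B).
Equating to 80.3 atm^2 and solving on 0 < X < 1: X = 0.509.

X = 0.509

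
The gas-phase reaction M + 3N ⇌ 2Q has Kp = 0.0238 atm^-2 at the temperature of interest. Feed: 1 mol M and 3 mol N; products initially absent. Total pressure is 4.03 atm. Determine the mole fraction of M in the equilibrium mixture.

y_M = 0.213

Take 1 mol M as basis and let X be its fractional conversion, so ξ = X.
At extent ξ: n_M = 1 − X; n_N = 3 − 3X; n_Q = 2X.
Summing: n_T = 4 − 2X.
With p_i = (n_i/n_T)P, Kp = p_Q^2 / (p_M p_N^3).
Setting this equal to 0.0238 atm^-2 and taking the physical root (0 < X < 1) gives X = 0.256.
Then n_M = 0.744, n_T = 3.49, so y_M = 0.213.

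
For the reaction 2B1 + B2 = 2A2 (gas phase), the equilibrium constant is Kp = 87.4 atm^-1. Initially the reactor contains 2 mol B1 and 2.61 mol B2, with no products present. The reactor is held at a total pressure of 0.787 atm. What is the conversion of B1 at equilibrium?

X = 0.850

Basis: 2 mol B1 initially; let X = conversion of B1. Extent ξ = X.
Species balance: n_B1 = 2 − 2X; n_B2 = 2.61 − X; n_A2 = 2X.
n_T = Σnᵢ = 4.61 − X.
With p_i = (n_i/n_T)P, Kp = p_A2^2 / (p_B1^2 p_B2).
Setting this equal to 87.4 atm^-1 and taking the physical root (0 < X < 1) gives X = 0.850.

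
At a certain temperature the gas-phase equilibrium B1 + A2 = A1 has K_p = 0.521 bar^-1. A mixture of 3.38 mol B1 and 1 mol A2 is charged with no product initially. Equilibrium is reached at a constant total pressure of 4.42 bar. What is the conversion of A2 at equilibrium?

X = 0.628

Let X = conversion of A2 (basis 1 mol A2); extent of reaction ξ = X.
Species balance: n_B1 = 3.38 − X; n_A2 = 1 − X; n_A1 = X.
Total moles n_T = 4.38 − X.
With p_i = (n_i/n_T)P, K_p = p_A1 / (p_B1 p_A2).
This yields a degree-2 equation in X; solving on (0,1), X = 0.628.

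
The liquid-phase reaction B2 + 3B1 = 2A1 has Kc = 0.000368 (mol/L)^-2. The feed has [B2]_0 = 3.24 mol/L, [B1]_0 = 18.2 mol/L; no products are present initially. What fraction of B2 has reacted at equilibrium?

Let X = conversion of B2; extent ξ = 3.24·X mol/L.
Concentrations: [B2] = 3.24 − 3.24X; [B1] = 18.2 − 9.72X; [A1] = 6.48X.
Kc = [A1]^2 / ([B2] [B1]^3).
Solving Kc = 0.000368 for X ∈ (0,1): X = 0.277.

X = 0.277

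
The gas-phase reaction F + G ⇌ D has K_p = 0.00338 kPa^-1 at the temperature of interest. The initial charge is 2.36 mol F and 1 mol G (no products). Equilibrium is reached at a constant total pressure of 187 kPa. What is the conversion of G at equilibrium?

Take 1 mol G as basis and let X be its fractional conversion, so ξ = X.
At extent ξ: n_F = 2.36 − X; n_G = 1 − X; n_D = X.
Summing: n_T = 3.36 − X.
Mole fractions y_i = n_i/n_T; K_p = p_D / (p_F p_G) with p_i = y_i·P.
This yields a degree-2 equation in X; solving on (0,1), X = 0.299.

X = 0.299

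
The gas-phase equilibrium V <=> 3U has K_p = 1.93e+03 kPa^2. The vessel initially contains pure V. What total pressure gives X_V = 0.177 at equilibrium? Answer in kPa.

Take 1 mol V as basis and let X be its fractional conversion, so ξ = X.
Mole table: n_V = 1 − X; n_U = 3X.
Summing: n_T = 1 + 2X.
K_p = p_U^3 / (p_V) with p_i = (n_i/n_T)·P.
At X = 0.177: the mole-fraction product g(X) = Π y_i^ν_i = 0.09923. Since K_p = g(X)·P^{2}, P = (K_p/g)^(1/2) = (1.93e+03/0.09923)^(1/2) = 139 kPa.

P = 139 kPa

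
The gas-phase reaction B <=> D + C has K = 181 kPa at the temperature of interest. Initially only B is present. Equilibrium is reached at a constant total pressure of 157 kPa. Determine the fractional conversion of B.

X = 0.732

Basis: 1 mol B initially; let X = conversion of B. Extent ξ = X.
Mole table: n_B = 1 − X; n_D = X; n_C = X.
Summing: n_T = 1 + X.
Mole fractions y_i = n_i/n_T; K = p_D p_C / (p_B) with p_i = y_i·P.
Equating to 181 kPa and solving on 0 < X < 1: X = 0.732.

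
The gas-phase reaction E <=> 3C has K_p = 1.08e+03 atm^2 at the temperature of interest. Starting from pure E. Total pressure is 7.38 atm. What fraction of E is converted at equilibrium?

X = 0.879

Basis: 1 mol E initially; let X = conversion of E. Extent ξ = X.
Moles: n_E = 1 − X; n_C = 3X.
Summing: n_T = 1 + 2X.
With p_i = (n_i/n_T)P, K_p = p_C^3 / (p_E).
Substituting and setting equal to 1.08e+03 atm^2 gives a polynomial in X; the root in (0,1) is X = 0.879.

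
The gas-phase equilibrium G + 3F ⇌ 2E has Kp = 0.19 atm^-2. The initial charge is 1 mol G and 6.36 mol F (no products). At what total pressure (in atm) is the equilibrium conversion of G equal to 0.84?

Take 1 mol G as basis and let X be its fractional conversion, so ξ = X.
Species balance: n_G = 1 − X; n_F = 6.36 − 3X; n_E = 2X.
Summing: n_T = 7.36 − 2X.
Kp = p_E^2 / (p_G p_F^3) with p_i = (n_i/n_T)·P.
At X = 0.84: the mole-fraction product g(X) = Π y_i^ν_i = 10.05. Since Kp = g(X)·P^{-2}, P = (g/Kp)^(1/2) = (10.05/0.19)^(1/2) = 7.27 atm.

P = 7.27 atm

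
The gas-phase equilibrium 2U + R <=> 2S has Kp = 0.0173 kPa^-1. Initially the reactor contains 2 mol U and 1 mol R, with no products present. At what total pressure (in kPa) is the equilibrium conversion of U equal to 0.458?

Basis: 2 mol U initially; let X = conversion of U. Extent ξ = X.
At extent ξ: n_U = 2 − 2X; n_R = 1 − X; n_S = 2X.
n_T = Σnᵢ = 3 − X.
Kp = p_S^2 / (p_U^2 p_R) with p_i = (n_i/n_T)·P.
At X = 0.458: the mole-fraction product g(X) = Π y_i^ν_i = 3.349. Since Kp = g(X)·P^{-1}, P = (g/Kp)^(1/1) = (3.349/0.0173)^(1/1) = 194 kPa.

P = 194 kPa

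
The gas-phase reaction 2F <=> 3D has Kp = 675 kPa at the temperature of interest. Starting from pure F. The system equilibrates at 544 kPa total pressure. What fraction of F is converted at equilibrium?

X = 0.491

Take 1 mol F as basis and let X be its fractional conversion, so ξ = 0.5X.
Mole table: n_F = 1 − X; n_D = 1.5X.
Total moles n_T = 1 + 0.5X.
With p_i = (n_i/n_T)P, Kp = p_D^3 / (p_F^2).
Substituting and setting equal to 675 kPa gives a polynomial in X; the root in (0,1) is X = 0.491.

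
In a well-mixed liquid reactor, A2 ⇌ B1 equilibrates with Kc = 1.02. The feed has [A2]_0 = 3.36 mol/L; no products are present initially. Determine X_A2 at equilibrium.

X = 0.505

Let X = conversion of A2; extent ξ = 3.36·X mol/L.
Concentrations: [A2] = 3.36 − 3.36X; [B1] = 3.36X.
Kc = [B1] / ([A2]).
Equating to 1.02: the physical root is X = 0.505.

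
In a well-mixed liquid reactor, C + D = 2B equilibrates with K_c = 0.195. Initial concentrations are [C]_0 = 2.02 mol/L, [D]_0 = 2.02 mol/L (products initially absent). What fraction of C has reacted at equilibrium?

Let X = conversion of C; extent ξ = 2.02·X mol/L.
Concentrations: [C] = 2.02 − 2.02X; [D] = 2.02 − 2.02X; [B] = 4.04X.
K_c = [B]^2 / ([C] [D]).
Equating to 0.195: the physical root is X = 0.181.

X = 0.181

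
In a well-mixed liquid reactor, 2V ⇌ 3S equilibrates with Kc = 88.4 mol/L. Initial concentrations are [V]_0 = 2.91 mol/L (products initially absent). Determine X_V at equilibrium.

X = 0.773

Let X = conversion of V; extent ξ = 2.91X/2 mol/L.
Concentrations: [V] = 2.91 − 2.91X; [S] = 4.37X.
Kc = [S]^3 / ([V]^2).
Setting equal to 88.4 and solving for X on (0,1) gives X = 0.773.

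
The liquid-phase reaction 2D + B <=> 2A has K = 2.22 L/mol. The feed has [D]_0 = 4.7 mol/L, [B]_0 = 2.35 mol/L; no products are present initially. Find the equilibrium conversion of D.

Let X = conversion of D; extent ξ = 4.7X/2 mol/L.
Concentrations: [D] = 4.7 − 4.7X; [B] = 2.35 − 2.35X; [A] = 4.7X.
K = [A]^2 / ([D]^2 [B]).
This equals 2.22 at X = 0.593 (the root in 0 < X < 1).

X = 0.593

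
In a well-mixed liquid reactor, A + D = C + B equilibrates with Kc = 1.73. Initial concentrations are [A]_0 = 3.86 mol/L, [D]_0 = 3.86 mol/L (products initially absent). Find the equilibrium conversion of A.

X = 0.568

Let X = conversion of A; extent ξ = 3.86·X mol/L.
Concentrations: [A] = 3.86 − 3.86X; [D] = 3.86 − 3.86X; [C] = 3.86X; [B] = 3.86X.
Kc = [C] [B] / ([A] [D]).
Equating to 1.73: the physical root is X = 0.568.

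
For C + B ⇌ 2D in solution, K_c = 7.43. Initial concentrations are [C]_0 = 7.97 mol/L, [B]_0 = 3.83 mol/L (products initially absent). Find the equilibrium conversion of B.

X = 0.763

Let X = conversion of B; extent ξ = 3.83·X mol/L.
Concentrations: [C] = 7.97 − 3.83X; [B] = 3.83 − 3.83X; [D] = 7.66X.
K_c = [D]^2 / ([C] [B]).
This equals 7.43 at X = 0.763 (the root in 0 < X < 1).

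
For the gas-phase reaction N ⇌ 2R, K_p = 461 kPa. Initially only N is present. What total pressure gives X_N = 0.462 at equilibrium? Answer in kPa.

P = 425 kPa

Basis: 1 mol N initially; let X = conversion of N. Extent ξ = X.
Species balance: n_N = 1 − X; n_R = 2X.
n_T = Σnᵢ = 1 + X.
K_p = p_R^2 / (p_N) with p_i = (n_i/n_T)·P.
At X = 0.462: the mole-fraction product g(X) = Π y_i^ν_i = 1.085. Since K_p = g(X)·P^{1}, P = (K_p/g)^(1/1) = (461/1.085)^(1/1) = 425 kPa.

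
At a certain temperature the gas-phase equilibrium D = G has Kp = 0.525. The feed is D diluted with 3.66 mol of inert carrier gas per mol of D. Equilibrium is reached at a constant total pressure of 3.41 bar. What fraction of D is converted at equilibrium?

Basis: 1 mol D initially; let X = conversion of D. Extent ξ = X.
At extent ξ: n_D = 1 − X; n_G = X; n_I = 3.66 (inert).
n_T stays at 4.66 (no change in mole number).
y_i = n_i/n_T, p_i = y_i·P. Kp = p_G / (p_D).
Setting this equal to 0.525 and taking the physical root (0 < X < 1) gives X = 0.344.

X = 0.344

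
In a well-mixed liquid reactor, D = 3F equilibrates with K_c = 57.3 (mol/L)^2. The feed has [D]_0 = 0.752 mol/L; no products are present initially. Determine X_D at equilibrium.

X = 0.841

Let X = conversion of D; extent ξ = 0.752·X mol/L.
Concentrations: [D] = 0.752 − 0.752X; [F] = 2.26X.
K_c = [F]^3 / ([D]).
Equating to 57.3 (mol/L)^2: the physical root is X = 0.841.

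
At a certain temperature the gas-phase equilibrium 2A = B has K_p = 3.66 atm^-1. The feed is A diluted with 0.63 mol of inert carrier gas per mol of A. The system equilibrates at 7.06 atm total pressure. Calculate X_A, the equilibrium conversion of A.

Take 1 mol A as basis and let X be its fractional conversion, so ξ = 0.5X.
Species balance: n_A = 1 − X; n_B = 0.5X; n_I = 0.63 (inert).
Total moles n_T = 1.63 − 0.5X.
With p_i = (n_i/n_T)P, K_p = p_B / (p_A^2).
Equating to 3.66 atm^-1 and solving on 0 < X < 1: X = 0.859.

X = 0.859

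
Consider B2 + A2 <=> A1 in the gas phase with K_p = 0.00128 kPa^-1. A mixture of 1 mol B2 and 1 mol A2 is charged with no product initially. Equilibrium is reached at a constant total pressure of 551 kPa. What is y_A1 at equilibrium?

y_A1 = 0.133

Take 1 mol B2 as basis and let X be its fractional conversion, so ξ = X.
Species balance: n_B2 = 1 − X; n_A2 = 1 − X; n_A1 = X.
Summing: n_T = 2 − X.
Mole fractions y_i = n_i/n_T; K_p = p_A1 / (p_B2 p_A2) with p_i = y_i·P.
Equating to 0.00128 kPa^-1 and solving on 0 < X < 1: X = 0.234.
Then n_A1 = 0.234, n_T = 1.77, so y_A1 = 0.133.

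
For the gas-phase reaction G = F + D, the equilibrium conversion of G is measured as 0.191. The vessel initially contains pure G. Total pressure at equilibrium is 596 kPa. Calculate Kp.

Kp = 22.6 kPa

Take 1 mol G as basis and let X be its fractional conversion, so ξ = X.
At extent ξ: n_G = 1 − X; n_F = X; n_D = X.
Summing: n_T = 1 + X.
At X = 0.191: n_G = 0.809, n_F = 0.191, n_D = 0.191, n_T = 1.19.
p_i = (n_i/n_T)·P. Kp = p_F p_D / (p_G) = 22.6 kPa.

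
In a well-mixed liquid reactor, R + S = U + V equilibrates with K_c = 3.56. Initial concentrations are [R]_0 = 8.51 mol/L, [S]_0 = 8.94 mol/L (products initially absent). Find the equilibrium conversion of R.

Let X = conversion of R; extent ξ = 8.51·X mol/L.
Concentrations: [R] = 8.51 − 8.51X; [S] = 8.94 − 8.51X; [U] = 8.51X; [V] = 8.51X.
K_c = [U] [V] / ([R] [S]).
Equating to 3.56: the physical root is X = 0.670.

X = 0.670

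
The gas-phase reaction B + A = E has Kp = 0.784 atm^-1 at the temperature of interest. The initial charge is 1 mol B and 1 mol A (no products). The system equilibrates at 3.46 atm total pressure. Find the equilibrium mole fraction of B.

Let X = conversion of B (basis 1 mol B); extent of reaction ξ = X.
At extent ξ: n_B = 1 − X; n_A = 1 − X; n_E = X.
Summing: n_T = 2 − X.
With p_i = (n_i/n_T)P, Kp = p_E / (p_B p_A).
Substituting and setting equal to 0.784 atm^-1 gives a polynomial in X; the root in (0,1) is X = 0.481.
Then n_B = 0.519, n_T = 1.52, so y_B = 0.342.

y_B = 0.342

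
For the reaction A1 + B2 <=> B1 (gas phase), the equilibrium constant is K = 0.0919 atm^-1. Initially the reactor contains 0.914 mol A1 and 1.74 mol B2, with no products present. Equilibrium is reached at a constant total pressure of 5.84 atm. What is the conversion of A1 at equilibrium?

Let X = conversion of A1 (basis 0.914 mol A1); extent of reaction ξ = 0.914X.
Moles: n_A1 = 0.914 − 0.914X; n_B2 = 1.74 − 0.914X; n_B1 = 0.914X.
Summing: n_T = 2.65 − 0.914X.
With p_i = (n_i/n_T)P, K = p_B1 / (p_A1 p_B2).
Substituting and setting equal to 0.0919 atm^-1 gives a polynomial in X; the root in (0,1) is X = 0.251.

X = 0.251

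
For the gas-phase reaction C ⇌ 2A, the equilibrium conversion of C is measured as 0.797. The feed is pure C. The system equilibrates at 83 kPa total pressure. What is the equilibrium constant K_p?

Take 1 mol C as basis and let X be its fractional conversion, so ξ = X.
Species balance: n_C = 1 − X; n_A = 2X.
Total moles n_T = 1 + X.
At X = 0.797: n_C = 0.203, n_A = 1.59, n_T = 1.8.
p_i = (n_i/n_T)·P. K_p = p_A^2 / (p_C) = 578 kPa.

K_p = 578 kPa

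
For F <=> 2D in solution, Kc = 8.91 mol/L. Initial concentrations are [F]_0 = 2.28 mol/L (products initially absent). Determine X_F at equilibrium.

X = 0.614

Let X = conversion of F; extent ξ = 2.28·X mol/L.
Concentrations: [F] = 2.28 − 2.28X; [D] = 4.56X.
Kc = [D]^2 / ([F]).
Solving Kc = 8.91 for X ∈ (0,1): X = 0.614.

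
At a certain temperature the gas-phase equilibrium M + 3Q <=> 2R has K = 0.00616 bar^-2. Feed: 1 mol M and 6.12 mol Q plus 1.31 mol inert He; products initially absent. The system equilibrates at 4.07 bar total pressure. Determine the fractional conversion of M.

X = 0.224

Let X = conversion of M (basis 1 mol M); extent of reaction ξ = X.
Moles: n_M = 1 − X; n_Q = 6.12 − 3X; n_R = 2X; n_I = 1.31 (inert).
Summing: n_T = 8.43 − 2X.
With p_i = (n_i/n_T)P, K = p_R^2 / (p_M p_Q^3).
Setting this equal to 0.00616 bar^-2 and taking the physical root (0 < X < 1) gives X = 0.224.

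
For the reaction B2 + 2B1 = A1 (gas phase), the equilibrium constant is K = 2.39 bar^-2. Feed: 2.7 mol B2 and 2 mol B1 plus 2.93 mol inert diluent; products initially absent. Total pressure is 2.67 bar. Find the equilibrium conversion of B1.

Let X = conversion of B1 (basis 2 mol B1); extent of reaction ξ = X.
Species balance: n_B2 = 2.7 − X; n_B1 = 2 − 2X; n_A1 = X; n_I = 2.93 (inert).
Summing: n_T = 7.63 − 2X.
Mole fractions y_i = n_i/n_T; K = p_A1 / (p_B2 p_B1^2) with p_i = y_i·P.
Setting this equal to 2.39 bar^-2 and taking the physical root (0 < X < 1) gives X = 0.588.

X = 0.588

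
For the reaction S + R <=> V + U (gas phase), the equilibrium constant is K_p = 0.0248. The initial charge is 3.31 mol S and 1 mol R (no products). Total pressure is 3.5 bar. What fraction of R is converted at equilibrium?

Let X = conversion of R (basis 1 mol R); extent of reaction ξ = X.
Mole table: n_S = 3.31 − X; n_R = 1 − X; n_V = X; n_U = X.
Total moles n_T = 4.31 (Δν = 0, constant).
Mole fractions y_i = n_i/n_T; K_p = p_V p_U / (p_S p_R) with p_i = y_i·P.
Setting this equal to 0.0248 and taking the physical root (0 < X < 1) gives X = 0.240.

X = 0.240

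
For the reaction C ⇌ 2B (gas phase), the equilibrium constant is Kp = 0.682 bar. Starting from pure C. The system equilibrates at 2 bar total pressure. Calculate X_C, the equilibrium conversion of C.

Let X = conversion of C (basis 1 mol C); extent of reaction ξ = X.
Moles: n_C = 1 − X; n_B = 2X.
n_T = Σnᵢ = 1 + X.
With p_i = (n_i/n_T)P, Kp = p_B^2 / (p_C).
Setting this equal to 0.682 bar and taking the physical root (0 < X < 1) gives X = 0.280.

X = 0.280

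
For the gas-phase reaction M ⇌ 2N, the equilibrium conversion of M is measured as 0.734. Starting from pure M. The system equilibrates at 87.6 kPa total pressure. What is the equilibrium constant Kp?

Kp = 409 kPa

Basis: 1 mol M initially; let X = conversion of M. Extent ξ = X.
Mole table: n_M = 1 − X; n_N = 2X.
Total moles n_T = 1 + X.
At X = 0.734: n_M = 0.266, n_N = 1.47, n_T = 1.73.
p_i = (n_i/n_T)·P. Kp = p_N^2 / (p_M) = 409 kPa.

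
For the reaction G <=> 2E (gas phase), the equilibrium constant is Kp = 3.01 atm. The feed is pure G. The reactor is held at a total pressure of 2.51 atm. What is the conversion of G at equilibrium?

X = 0.480

Let X = conversion of G (basis 1 mol G); extent of reaction ξ = X.
At extent ξ: n_G = 1 − X; n_E = 2X.
Summing: n_T = 1 + X.
y_i = n_i/n_T, p_i = y_i·P. Kp = p_E^2 / (p_G).
This yields a degree-2 equation in X; solving on (0,1), X = 0.480.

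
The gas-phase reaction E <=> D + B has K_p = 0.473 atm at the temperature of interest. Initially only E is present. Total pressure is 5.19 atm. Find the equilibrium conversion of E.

Take 1 mol E as basis and let X be its fractional conversion, so ξ = X.
Moles: n_E = 1 − X; n_D = X; n_B = X.
Summing: n_T = 1 + X.
Mole fractions y_i = n_i/n_T; K_p = p_D p_B / (p_E) with p_i = y_i·P.
Substituting and setting equal to 0.473 atm gives a polynomial in X; the root in (0,1) is X = 0.289.

X = 0.289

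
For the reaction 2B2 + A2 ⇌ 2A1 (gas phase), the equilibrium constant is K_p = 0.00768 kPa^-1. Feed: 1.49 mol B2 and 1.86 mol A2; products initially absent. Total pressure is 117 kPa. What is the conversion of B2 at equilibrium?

X = 0.404

Basis: 1.49 mol B2 initially; let X = conversion of B2. Extent ξ = 0.745X.
At extent ξ: n_B2 = 1.49 − 1.49X; n_A2 = 1.86 − 0.745X; n_A1 = 1.49X.
n_T = Σnᵢ = 3.35 − 0.745X.
Mole fractions y_i = n_i/n_T; K_p = p_A1^2 / (p_B2^2 p_A2) with p_i = y_i·P.
This yields a degree-3 equation in X; solving on (0,1), X = 0.404.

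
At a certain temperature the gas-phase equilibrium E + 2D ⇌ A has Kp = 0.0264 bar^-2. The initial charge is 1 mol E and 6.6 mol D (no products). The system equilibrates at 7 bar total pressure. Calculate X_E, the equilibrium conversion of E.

X = 0.483

Basis: 1 mol E initially; let X = conversion of E. Extent ξ = X.
At extent ξ: n_E = 1 − X; n_D = 6.6 − 2X; n_A = X.
Total moles n_T = 7.6 − 2X.
With p_i = (n_i/n_T)P, Kp = p_A / (p_E p_D^2).
This yields a degree-3 equation in X; solving on (0,1), X = 0.483.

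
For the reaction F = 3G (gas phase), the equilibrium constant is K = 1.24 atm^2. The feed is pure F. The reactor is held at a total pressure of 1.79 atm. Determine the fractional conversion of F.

X = 0.294

Let X = conversion of F (basis 1 mol F); extent of reaction ξ = X.
Species balance: n_F = 1 − X; n_G = 3X.
Summing: n_T = 1 + 2X.
Mole fractions y_i = n_i/n_T; K = p_G^3 / (p_F) with p_i = y_i·P.
Setting this equal to 1.24 atm^2 and taking the physical root (0 < X < 1) gives X = 0.294.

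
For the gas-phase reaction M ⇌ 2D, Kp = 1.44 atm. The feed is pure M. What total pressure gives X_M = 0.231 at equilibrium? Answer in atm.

Let X = conversion of M (basis 1 mol M); extent of reaction ξ = X.
Mole table: n_M = 1 − X; n_D = 2X.
Total moles n_T = 1 + X.
Kp = p_D^2 / (p_M) with p_i = (n_i/n_T)·P.
At X = 0.231: the mole-fraction product g(X) = Π y_i^ν_i = 0.2255. Since Kp = g(X)·P^{1}, P = (Kp/g)^(1/1) = (1.44/0.2255)^(1/1) = 6.39 atm.

P = 6.39 atm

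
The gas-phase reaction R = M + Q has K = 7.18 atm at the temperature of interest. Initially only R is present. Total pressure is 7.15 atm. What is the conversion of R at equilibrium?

X = 0.708

Let X = conversion of R (basis 1 mol R); extent of reaction ξ = X.
At extent ξ: n_R = 1 − X; n_M = X; n_Q = X.
Summing: n_T = 1 + X.
Mole fractions y_i = n_i/n_T; K = p_M p_Q / (p_R) with p_i = y_i·P.
This yields a degree-2 equation in X; solving on (0,1), X = 0.708.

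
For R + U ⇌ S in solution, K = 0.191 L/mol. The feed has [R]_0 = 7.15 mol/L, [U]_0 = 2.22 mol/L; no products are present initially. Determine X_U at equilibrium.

Let X = conversion of U; extent ξ = 2.22·X mol/L.
Concentrations: [R] = 7.15 − 2.22X; [U] = 2.22 − 2.22X; [S] = 2.22X.
K = [S] / ([R] [U]).
This equals 0.191 at X = 0.533 (the root in 0 < X < 1).

X = 0.533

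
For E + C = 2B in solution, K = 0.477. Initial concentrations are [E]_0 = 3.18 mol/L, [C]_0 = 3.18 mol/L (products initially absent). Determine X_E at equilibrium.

X = 0.257

Let X = conversion of E; extent ξ = 3.18·X mol/L.
Concentrations: [E] = 3.18 − 3.18X; [C] = 3.18 − 3.18X; [B] = 6.36X.
K = [B]^2 / ([E] [C]).
Solving K = 0.477 for X ∈ (0,1): X = 0.257.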